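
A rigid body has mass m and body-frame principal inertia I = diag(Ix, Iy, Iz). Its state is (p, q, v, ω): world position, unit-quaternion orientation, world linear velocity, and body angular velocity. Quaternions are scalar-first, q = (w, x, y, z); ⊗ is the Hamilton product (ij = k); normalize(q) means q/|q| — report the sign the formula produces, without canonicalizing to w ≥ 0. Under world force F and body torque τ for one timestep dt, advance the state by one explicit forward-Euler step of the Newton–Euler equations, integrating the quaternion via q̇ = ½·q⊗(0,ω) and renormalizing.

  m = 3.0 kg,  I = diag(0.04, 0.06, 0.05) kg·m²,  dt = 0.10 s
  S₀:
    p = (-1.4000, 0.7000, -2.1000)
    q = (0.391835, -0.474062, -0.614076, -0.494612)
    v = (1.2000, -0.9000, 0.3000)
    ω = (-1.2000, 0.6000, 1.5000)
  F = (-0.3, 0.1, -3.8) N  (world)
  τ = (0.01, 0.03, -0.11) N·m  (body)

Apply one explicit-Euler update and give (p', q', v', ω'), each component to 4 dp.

p' = (-1.2800, 0.6100, -2.0700)
q' = (0.4168, -0.5261, -0.5344, -0.5137)
v' = (1.1900, -0.8967, 0.1733)
ω' = (-1.1525, 0.6200, 1.3088)

linear accel F/m = (-0.1000, 0.0333, -1.2667)
p' = p + v·dt = (-1.2800, 0.6100, -2.0700)
v + (F/m)dt = (1.1900, -0.8967, 0.1733)
angular accel α = (0.4750, 0.2000, -1.9120)
ω' = ω + α·dt = (-1.1525, 0.6200, 1.3088)
Hamilton product q⊗(0,ω) = (0.5414892, -1.0945488, 1.5397284, -0.4335759)
updated quaternion q' = (0.4168, -0.5261, -0.5344, -0.5137)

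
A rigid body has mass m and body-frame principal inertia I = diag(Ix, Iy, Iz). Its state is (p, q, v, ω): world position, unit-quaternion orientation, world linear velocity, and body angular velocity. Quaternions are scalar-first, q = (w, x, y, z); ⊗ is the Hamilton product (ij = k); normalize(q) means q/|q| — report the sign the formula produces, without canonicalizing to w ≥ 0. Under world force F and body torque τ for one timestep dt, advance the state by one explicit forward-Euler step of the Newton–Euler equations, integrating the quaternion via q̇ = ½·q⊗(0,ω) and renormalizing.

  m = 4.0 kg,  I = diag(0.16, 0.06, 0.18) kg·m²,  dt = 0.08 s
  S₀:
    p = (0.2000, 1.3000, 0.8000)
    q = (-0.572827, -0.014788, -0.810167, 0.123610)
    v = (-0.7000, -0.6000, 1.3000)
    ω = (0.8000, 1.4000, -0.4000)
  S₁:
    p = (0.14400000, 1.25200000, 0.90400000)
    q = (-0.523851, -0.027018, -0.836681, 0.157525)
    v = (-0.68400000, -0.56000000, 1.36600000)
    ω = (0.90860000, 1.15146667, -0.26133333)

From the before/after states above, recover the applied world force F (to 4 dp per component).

v₁ − v₀ = (0.01600000, 0.04000000, 0.06600000)
m·(v₁−v₀)/dt = (0.8000, 2.0000, 3.3000)

F = (0.8000, 2.0000, 3.3000)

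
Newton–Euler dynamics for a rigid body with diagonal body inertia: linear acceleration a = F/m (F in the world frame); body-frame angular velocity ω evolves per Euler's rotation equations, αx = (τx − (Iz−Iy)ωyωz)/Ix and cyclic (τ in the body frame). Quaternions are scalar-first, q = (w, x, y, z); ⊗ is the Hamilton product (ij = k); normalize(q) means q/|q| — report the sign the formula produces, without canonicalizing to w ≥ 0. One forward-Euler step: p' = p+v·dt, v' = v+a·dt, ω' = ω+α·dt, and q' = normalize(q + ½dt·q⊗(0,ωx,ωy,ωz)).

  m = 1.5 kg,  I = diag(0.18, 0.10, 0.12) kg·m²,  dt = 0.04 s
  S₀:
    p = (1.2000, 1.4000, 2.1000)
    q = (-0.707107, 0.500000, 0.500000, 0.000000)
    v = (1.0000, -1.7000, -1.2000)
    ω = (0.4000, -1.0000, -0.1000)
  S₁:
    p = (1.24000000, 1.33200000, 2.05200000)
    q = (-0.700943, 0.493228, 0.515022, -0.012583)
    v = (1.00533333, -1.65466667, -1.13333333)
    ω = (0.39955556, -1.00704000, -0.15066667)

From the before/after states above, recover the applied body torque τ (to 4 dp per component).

τ = (0.0000, -0.0200, -0.1200)

ω₁ − ω₀ = (-0.00044444, -0.00704000, -0.05066667)
I·α + gyro = (0.0000, -0.0200, -0.1200)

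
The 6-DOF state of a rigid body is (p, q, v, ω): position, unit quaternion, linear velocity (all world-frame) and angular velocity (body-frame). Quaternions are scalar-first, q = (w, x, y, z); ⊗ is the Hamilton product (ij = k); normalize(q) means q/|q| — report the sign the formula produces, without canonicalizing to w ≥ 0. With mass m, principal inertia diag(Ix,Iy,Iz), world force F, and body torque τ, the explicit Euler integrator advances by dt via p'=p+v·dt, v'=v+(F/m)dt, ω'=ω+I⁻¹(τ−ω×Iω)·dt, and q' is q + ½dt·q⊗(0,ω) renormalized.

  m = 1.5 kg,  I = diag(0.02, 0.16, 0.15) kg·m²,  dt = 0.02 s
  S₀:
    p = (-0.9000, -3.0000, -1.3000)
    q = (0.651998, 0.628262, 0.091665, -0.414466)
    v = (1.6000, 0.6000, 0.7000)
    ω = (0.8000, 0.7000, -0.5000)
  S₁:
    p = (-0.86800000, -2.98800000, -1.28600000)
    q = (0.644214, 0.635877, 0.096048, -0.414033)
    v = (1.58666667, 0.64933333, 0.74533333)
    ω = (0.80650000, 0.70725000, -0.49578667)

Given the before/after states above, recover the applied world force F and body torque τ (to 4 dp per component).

F = (-1.0000, 3.7000, 3.4000)
τ = (0.0100, 0.1100, 0.1100)

ω₁ − ω₀ = (0.00650000, 0.00725000, 0.00421333)
gyro term ω₀×Iω₀ = (0.0035, 0.0520, 0.0784)
τ = I·(Δω/dt) + ω₀×(Iω₀) = (0.0100, 0.1100, 0.1100)
velocity change Δv = (-0.01333333, 0.04933333, 0.04533333)
m·(v₁−v₀)/dt = (-1.0000, 3.7000, 3.4000)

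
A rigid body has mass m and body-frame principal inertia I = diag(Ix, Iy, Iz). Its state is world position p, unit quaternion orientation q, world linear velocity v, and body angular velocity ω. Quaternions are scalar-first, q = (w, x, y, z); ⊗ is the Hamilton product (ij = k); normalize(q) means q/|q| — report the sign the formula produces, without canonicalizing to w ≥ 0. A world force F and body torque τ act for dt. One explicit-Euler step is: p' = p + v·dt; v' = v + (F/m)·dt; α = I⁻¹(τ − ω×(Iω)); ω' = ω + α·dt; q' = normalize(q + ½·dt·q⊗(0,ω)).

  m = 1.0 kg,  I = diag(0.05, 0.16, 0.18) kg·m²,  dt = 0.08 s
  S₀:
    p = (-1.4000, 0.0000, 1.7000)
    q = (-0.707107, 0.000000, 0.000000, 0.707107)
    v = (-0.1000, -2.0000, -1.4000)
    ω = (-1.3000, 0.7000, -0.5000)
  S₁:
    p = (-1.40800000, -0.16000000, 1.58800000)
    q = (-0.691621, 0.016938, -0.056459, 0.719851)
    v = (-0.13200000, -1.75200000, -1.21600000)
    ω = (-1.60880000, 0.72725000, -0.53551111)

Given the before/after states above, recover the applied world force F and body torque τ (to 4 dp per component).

F = (-0.4000, 3.1000, 2.3000)
τ = (-0.2000, -0.0300, -0.1800)

v₁ − v₀ = (-0.03200000, 0.24800000, 0.18400000)
applied force F = (-0.4000, 3.1000, 2.3000)
Δω = ω₁−ω₀ = (-0.30880000, 0.02725000, -0.03551111)
τ = I·(Δω/dt) + ω₀×(Iω₀) = (-0.2000, -0.0300, -0.1800)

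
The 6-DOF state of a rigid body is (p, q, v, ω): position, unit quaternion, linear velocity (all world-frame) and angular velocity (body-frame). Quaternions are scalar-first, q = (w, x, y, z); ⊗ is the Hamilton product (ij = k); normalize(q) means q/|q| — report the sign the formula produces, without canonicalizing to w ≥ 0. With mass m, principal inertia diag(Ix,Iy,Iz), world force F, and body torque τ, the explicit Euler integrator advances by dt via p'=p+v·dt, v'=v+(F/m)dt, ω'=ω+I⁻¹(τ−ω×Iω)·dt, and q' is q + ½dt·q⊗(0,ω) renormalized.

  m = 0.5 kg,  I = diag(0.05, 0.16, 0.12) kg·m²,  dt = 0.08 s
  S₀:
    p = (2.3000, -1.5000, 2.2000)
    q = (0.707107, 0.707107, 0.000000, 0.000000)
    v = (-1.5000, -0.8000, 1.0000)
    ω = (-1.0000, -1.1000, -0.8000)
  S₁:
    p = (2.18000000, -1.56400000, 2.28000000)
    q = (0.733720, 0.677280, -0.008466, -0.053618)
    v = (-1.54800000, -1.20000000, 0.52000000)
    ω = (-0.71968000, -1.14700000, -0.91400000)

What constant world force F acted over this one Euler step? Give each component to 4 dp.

v₁ − v₀ = (-0.04800000, -0.40000000, -0.48000000)
F = m·Δv/dt = (-0.3000, -2.5000, -3.0000)

F = (-0.3000, -2.5000, -3.0000)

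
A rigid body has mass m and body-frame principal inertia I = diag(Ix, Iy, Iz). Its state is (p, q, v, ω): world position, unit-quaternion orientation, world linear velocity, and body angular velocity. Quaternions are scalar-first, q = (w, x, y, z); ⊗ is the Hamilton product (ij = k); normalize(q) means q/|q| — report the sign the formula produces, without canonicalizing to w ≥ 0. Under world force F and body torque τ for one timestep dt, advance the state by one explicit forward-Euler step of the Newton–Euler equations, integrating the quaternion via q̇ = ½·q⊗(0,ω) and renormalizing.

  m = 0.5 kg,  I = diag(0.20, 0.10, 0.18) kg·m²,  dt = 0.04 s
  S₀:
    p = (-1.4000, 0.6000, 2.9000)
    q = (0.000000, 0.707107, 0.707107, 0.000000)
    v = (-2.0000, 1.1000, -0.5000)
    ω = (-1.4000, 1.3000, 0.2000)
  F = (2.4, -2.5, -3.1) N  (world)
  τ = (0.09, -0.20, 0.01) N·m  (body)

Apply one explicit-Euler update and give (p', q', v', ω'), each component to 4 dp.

p' = (-1.4800, 0.6440, 2.8800)
q' = (0.0014, 0.7094, 0.7038, 0.0382)
v' = (-1.8080, 0.9000, -0.7480)
ω' = (-1.3862, 1.2222, 0.1618)

a = F/m = (4.8000, -5.0000, -6.2000)
p' = p + v·dt = (-1.4800, 0.6440, 2.8800)
v' = v + a·dt = (-1.8080, 0.9000, -0.7480)
ω×(Iω) gyroscopic = (0.0208, -0.0056, 0.1820)
angular accel α = (0.3460, -1.9440, -0.9556)
new body rate ω' = (-1.3862, 1.2222, 0.1618)
Hamilton product q⊗(0,ω) = (0.0707107, 0.1414214, -0.1414214, 1.9091889)
q + ½dt·q⊗(0,ω), renormalized = (0.0014, 0.7094, 0.7038, 0.0382)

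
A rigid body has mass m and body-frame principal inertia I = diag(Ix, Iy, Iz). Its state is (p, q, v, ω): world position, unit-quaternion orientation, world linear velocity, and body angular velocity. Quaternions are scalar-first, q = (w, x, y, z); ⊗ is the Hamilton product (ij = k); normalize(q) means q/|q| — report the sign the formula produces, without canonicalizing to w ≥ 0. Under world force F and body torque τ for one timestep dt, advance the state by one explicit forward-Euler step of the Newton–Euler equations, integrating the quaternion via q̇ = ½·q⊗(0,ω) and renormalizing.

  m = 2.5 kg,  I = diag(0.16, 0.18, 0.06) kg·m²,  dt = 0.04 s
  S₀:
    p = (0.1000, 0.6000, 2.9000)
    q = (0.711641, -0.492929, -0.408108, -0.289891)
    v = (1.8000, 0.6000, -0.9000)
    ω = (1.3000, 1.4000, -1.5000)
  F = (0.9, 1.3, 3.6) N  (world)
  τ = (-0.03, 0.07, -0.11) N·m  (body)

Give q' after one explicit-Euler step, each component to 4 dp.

q' = (0.7263, -0.4535, -0.4100, -0.3141)

q⊗(0,ω) = (0.7773224, 1.9431427, -0.1199544, -1.2270217)
q' = normalize(q + ½dt·q⊗(0,ω)) = (0.7263, -0.4535, -0.4100, -0.3141)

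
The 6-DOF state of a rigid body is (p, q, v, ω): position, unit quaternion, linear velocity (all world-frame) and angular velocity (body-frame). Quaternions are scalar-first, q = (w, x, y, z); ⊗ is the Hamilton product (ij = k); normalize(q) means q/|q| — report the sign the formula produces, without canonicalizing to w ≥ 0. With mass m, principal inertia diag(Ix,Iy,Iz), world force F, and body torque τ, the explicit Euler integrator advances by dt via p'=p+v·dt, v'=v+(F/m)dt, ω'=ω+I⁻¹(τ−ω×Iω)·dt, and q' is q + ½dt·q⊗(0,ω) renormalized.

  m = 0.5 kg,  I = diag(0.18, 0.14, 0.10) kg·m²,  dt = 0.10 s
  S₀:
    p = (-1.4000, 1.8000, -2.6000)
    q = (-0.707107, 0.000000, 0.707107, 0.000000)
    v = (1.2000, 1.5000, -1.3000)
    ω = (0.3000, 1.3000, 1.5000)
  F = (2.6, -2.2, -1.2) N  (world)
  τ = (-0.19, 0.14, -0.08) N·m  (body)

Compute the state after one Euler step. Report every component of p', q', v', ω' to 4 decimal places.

p' = (-1.2800, 1.9500, -2.7300)
q' = (-0.7493, 0.0422, 0.6578, -0.0633)
v' = (1.7200, 1.0600, -1.5400)
ω' = (0.2378, 1.3743, 1.4356)

p + v·dt = (-1.2800, 1.9500, -2.7300)
v + (F/m)dt = (1.7200, 1.0600, -1.5400)
ω×(Iω) gyroscopic = (-0.0780, 0.0360, -0.0156)
α = I⁻¹(τ − ω×Iω) = (-0.6222, 0.7429, -0.6440)
ω' = ω + α·dt = (0.2378, 1.3743, 1.4356)
q⊗(0,ω) = (-0.9192391, 0.8485284, -0.9192391, -1.2727926)
updated quaternion q' = (-0.7493, 0.0422, 0.6578, -0.0633)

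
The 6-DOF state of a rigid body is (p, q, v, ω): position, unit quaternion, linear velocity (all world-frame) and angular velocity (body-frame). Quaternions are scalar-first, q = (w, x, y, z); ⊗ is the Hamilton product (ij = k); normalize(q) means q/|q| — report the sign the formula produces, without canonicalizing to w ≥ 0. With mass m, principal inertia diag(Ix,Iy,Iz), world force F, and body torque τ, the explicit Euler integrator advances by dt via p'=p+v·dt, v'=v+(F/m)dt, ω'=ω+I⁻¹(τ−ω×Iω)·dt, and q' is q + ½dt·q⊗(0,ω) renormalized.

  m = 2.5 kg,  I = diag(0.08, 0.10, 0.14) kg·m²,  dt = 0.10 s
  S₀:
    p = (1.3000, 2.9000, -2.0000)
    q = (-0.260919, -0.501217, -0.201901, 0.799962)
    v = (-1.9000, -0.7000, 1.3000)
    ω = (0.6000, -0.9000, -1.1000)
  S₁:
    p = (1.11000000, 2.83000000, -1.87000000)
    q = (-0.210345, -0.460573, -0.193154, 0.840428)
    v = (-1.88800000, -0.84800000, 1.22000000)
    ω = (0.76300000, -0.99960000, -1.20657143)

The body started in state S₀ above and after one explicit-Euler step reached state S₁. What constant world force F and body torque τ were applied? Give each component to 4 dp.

Δω = ω₁−ω₀ = (0.16300000, -0.09960000, -0.10657143)
precession coupling = (0.0396, 0.0396, -0.0108)
I·α + gyro = (0.1700, -0.0600, -0.1600)
Δv = v₁−v₀ = (0.01200000, -0.14800000, -0.08000000)
F = m·Δv/dt = (0.3000, -3.7000, -2.0000)

F = (0.3000, -3.7000, -2.0000)
τ = (0.1700, -0.0600, -0.1600)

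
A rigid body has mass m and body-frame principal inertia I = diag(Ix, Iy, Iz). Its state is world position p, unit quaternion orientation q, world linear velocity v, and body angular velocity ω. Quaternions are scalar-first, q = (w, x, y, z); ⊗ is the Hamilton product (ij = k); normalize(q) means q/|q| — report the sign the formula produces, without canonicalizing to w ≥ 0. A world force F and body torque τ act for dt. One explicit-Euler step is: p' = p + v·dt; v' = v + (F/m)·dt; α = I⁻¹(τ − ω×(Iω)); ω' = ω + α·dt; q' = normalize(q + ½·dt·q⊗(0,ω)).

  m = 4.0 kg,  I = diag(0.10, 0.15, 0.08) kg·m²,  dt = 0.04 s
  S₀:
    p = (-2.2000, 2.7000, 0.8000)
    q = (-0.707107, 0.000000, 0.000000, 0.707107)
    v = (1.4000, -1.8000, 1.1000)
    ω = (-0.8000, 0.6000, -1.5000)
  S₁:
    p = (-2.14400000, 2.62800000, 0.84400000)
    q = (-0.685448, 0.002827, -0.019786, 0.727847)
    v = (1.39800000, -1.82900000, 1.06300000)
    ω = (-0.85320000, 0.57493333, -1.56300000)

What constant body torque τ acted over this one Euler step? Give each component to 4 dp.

τ = (-0.0700, -0.0700, -0.1500)

Δω = ω₁−ω₀ = (-0.05320000, -0.02506667, -0.06300000)
ω₀×(Iω₀) = (0.0630, 0.0240, -0.0240)
τ = I·(Δω/dt) + ω₀×(Iω₀) = (-0.0700, -0.0700, -0.1500)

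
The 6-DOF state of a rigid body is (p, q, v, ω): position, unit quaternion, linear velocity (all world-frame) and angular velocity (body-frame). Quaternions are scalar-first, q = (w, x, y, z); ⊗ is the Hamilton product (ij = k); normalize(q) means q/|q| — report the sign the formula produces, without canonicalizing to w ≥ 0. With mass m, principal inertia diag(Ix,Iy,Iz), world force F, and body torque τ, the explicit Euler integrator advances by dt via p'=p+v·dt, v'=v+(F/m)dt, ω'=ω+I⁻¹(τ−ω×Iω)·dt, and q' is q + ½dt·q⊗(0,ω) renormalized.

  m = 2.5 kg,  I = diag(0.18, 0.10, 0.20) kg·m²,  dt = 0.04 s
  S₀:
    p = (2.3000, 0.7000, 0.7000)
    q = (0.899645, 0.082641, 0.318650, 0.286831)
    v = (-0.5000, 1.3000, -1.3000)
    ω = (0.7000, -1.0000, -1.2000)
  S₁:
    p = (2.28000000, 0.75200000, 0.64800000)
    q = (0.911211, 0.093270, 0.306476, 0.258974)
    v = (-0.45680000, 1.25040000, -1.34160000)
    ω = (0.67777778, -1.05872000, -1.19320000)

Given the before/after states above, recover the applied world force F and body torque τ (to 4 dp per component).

F = (2.7000, -3.1000, -2.6000)
τ = (0.0200, -0.1300, 0.0900)

Δω = ω₁−ω₀ = (-0.02222222, -0.05872000, 0.00680000)
gyro term ω₀×Iω₀ = (0.1200, 0.0168, 0.0560)
applied torque τ = (0.0200, -0.1300, 0.0900)
v₁ − v₀ = (0.04320000, -0.04960000, -0.04160000)
applied force F = (2.7000, -3.1000, -2.6000)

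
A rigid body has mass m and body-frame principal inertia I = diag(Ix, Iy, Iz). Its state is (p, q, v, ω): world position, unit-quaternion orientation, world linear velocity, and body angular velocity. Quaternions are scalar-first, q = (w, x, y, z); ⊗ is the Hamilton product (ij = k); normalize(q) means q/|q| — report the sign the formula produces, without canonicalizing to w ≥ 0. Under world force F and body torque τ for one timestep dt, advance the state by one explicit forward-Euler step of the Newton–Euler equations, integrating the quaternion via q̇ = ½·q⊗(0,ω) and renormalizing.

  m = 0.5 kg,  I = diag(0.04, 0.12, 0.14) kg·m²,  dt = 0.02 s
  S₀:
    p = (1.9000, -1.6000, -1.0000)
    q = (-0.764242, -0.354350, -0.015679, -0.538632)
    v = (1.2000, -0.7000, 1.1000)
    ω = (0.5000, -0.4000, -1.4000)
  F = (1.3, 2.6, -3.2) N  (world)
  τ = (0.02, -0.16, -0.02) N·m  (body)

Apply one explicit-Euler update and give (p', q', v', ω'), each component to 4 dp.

precession coupling ω×(Iω) = (0.0112, 0.0700, -0.0160)
(τ − ω×Iω)/I = (0.2200, -1.9167, -0.0286)
ω' = ω + α·dt = (0.5044, -0.4383, -1.4006)
Hamilton product q⊗(0,ω) = (-0.5831814, -0.5756232, -0.4597092, 1.2195183)
q + ½dt·q⊗(0,ω), renormalized = (-0.7700, -0.3601, -0.0203, -0.5264)
a = F/m = (2.6000, 5.2000, -6.4000)
p + v·dt = (1.9240, -1.6140, -0.9780)
new velocity v' = (1.2520, -0.5960, 0.9720)

p' = (1.9240, -1.6140, -0.9780)
q' = (-0.7700, -0.3601, -0.0203, -0.5264)
v' = (1.2520, -0.5960, 0.9720)
ω' = (0.5044, -0.4383, -1.4006)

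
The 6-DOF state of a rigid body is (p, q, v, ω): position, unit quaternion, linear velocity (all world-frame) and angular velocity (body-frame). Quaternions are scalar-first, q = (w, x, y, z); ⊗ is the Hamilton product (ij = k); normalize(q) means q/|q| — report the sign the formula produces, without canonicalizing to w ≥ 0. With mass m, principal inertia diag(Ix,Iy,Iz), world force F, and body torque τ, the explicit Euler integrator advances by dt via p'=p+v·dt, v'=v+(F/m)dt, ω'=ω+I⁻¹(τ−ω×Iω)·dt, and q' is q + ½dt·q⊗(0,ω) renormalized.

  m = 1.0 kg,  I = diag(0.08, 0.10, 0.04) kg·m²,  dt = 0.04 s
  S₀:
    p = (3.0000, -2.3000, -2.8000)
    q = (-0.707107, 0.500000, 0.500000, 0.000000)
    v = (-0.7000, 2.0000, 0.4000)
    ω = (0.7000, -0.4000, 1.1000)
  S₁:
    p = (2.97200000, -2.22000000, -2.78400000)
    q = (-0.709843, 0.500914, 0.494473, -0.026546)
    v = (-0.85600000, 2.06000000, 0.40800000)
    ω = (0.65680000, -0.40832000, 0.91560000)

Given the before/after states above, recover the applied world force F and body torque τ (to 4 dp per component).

velocity change Δv = (-0.15600000, 0.06000000, 0.00800000)
m·(v₁−v₀)/dt = (-3.9000, 1.5000, 0.2000)
Δω = ω₁−ω₀ = (-0.04320000, -0.00832000, -0.18440000)
precession coupling = (0.0264, 0.0308, -0.0056)
I·α + gyro = (-0.0600, 0.0100, -0.1900)

F = (-3.9000, 1.5000, 0.2000)
τ = (-0.0600, 0.0100, -0.1900)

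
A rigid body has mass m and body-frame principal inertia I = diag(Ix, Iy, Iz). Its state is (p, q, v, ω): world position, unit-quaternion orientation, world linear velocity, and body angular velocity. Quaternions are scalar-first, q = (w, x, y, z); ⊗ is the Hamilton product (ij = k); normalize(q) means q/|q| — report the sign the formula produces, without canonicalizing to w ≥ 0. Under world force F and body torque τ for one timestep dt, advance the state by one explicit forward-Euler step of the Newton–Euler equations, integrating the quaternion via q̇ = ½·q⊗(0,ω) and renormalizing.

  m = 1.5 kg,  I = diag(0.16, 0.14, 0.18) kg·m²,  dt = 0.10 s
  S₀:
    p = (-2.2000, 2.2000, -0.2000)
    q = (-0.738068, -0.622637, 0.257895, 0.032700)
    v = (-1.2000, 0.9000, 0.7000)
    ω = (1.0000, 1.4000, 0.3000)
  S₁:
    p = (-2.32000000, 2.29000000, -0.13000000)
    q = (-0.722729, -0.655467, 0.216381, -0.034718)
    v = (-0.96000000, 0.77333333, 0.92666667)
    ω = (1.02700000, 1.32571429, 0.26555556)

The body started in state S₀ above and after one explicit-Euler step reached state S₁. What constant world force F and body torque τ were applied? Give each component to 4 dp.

F = (3.6000, -1.9000, 3.4000)
τ = (0.0600, -0.1100, -0.0900)

ω₁ − ω₀ = (0.02700000, -0.07428571, -0.03444444)
τ = I·(Δω/dt) + ω₀×(Iω₀) = (0.0600, -0.1100, -0.0900)
Δv = v₁−v₀ = (0.24000000, -0.12666667, 0.22666667)
F = m·Δv/dt = (3.6000, -1.9000, 3.4000)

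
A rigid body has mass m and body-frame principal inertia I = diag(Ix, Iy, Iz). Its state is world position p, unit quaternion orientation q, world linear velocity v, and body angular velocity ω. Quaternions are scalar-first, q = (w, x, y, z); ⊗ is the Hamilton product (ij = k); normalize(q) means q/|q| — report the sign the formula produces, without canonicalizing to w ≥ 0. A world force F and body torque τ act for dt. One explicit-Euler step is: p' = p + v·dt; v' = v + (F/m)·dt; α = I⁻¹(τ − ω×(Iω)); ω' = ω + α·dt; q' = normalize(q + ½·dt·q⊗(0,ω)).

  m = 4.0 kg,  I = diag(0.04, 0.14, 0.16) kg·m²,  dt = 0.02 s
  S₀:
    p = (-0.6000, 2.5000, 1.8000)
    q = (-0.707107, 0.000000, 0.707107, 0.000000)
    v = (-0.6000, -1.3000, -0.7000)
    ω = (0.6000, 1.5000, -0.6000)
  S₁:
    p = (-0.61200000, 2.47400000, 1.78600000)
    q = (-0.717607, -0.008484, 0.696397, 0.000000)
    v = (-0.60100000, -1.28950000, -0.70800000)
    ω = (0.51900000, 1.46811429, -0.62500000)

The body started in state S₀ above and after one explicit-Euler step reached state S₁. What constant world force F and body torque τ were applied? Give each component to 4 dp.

F = (-0.2000, 2.1000, -1.6000)
τ = (-0.1800, -0.1800, -0.1100)

Δω = ω₁−ω₀ = (-0.08100000, -0.03188571, -0.02500000)
I·α + gyro = (-0.1800, -0.1800, -0.1100)
Δv = v₁−v₀ = (-0.00100000, 0.01050000, -0.00800000)
F = m·Δv/dt = (-0.2000, 2.1000, -1.6000)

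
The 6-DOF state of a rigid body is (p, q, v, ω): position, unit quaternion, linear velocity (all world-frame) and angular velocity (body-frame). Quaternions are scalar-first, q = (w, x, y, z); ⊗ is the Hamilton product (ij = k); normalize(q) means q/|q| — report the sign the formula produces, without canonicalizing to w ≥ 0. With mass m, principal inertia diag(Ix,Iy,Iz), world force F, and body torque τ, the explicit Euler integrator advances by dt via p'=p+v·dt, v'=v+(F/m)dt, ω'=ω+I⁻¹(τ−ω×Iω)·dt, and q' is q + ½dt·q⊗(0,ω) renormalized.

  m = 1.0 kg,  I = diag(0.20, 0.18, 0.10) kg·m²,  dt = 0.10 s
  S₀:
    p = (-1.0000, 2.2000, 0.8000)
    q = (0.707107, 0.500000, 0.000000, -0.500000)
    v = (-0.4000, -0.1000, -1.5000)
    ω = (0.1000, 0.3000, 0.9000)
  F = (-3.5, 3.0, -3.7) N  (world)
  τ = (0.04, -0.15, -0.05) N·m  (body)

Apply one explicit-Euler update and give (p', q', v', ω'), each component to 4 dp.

p' = (-1.0400, 2.1900, 0.6500)
q' = (0.7263, 0.5105, -0.0144, -0.4602)
v' = (-0.7500, 0.2000, -1.8700)
ω' = (0.1308, 0.2117, 0.8506)

gyro term ω×Iω = (-0.0216, 0.0090, -0.0006)
α = I⁻¹(τ − ω×Iω) = (0.3080, -0.8833, -0.4940)
new body rate ω' = (0.1308, 0.2117, 0.8506)
q⊗(0,ω) = (0.4000000, 0.2207107, -0.2878679, 0.7863963)
updated quaternion q' = (0.7263, 0.5105, -0.0144, -0.4602)
linear accel F/m = (-3.5000, 3.0000, -3.7000)
new position p' = (-1.0400, 2.1900, 0.6500)
new velocity v' = (-0.7500, 0.2000, -1.8700)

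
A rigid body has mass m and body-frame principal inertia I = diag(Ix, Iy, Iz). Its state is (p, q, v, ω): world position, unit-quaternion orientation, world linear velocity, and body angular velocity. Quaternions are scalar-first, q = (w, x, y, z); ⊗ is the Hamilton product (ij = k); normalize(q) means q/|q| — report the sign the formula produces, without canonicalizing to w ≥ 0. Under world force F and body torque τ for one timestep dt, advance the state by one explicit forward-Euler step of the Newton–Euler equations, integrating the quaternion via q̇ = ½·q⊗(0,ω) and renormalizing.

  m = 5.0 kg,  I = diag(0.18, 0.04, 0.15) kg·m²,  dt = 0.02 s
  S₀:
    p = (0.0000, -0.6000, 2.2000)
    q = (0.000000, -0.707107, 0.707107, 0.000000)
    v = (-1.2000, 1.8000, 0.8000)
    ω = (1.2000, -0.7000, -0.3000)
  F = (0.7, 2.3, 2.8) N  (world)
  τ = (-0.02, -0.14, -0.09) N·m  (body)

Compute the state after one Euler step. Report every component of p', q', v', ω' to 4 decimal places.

new position p' = (-0.0240, -0.5640, 2.2160)
new velocity v' = (-1.1972, 1.8092, 0.8112)
α = I⁻¹(τ − ω×Iω) = (-0.2394, -3.2300, -1.3840)
ω' = ω + α·dt = (1.1952, -0.7646, -0.3277)
2q̇ = q⊗(0,ω) = (1.3435033, -0.2121321, -0.2121321, -0.3535535)
updated quaternion q' = (0.0134, -0.7092, 0.7049, -0.0035)

p' = (-0.0240, -0.5640, 2.2160)
q' = (0.0134, -0.7092, 0.7049, -0.0035)
v' = (-1.1972, 1.8092, 0.8112)
ω' = (1.1952, -0.7646, -0.3277)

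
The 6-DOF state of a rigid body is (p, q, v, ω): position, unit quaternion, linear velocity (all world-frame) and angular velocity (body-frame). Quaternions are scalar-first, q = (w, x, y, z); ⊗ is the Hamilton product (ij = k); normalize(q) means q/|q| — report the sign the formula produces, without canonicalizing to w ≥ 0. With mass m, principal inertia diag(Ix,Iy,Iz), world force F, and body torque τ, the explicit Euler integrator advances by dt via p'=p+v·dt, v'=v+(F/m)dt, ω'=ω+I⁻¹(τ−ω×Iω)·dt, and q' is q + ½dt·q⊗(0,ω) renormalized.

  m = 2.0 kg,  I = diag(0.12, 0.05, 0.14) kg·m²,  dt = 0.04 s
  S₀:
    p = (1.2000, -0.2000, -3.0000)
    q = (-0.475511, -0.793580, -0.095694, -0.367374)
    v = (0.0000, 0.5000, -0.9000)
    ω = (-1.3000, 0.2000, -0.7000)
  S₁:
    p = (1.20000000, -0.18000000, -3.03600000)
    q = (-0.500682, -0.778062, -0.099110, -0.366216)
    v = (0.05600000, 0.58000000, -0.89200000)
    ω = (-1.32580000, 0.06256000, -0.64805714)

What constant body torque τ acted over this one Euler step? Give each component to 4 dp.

Δω = ω₁−ω₀ = (-0.02580000, -0.13744000, 0.05194286)
ω₀×(Iω₀) = (-0.0126, -0.0182, 0.0182)
applied torque τ = (-0.0900, -0.1900, 0.2000)

τ = (-0.0900, -0.1900, 0.2000)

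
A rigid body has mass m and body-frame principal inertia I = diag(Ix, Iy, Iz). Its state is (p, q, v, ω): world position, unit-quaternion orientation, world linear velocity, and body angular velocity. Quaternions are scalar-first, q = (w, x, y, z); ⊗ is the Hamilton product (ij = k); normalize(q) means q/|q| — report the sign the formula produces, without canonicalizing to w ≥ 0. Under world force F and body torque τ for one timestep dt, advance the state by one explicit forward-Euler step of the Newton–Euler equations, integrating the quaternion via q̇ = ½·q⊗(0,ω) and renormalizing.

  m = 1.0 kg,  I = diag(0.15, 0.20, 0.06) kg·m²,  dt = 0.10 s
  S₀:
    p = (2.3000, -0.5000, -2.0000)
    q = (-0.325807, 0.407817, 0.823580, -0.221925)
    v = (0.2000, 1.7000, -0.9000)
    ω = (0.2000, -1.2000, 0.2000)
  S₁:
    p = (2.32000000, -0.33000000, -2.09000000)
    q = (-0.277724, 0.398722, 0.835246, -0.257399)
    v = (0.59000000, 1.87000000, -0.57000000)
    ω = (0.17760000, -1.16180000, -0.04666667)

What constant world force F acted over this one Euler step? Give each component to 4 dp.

F = (3.9000, 1.7000, 3.3000)

v₁ − v₀ = (0.39000000, 0.17000000, 0.33000000)
F = m·Δv/dt = (3.9000, 1.7000, 3.3000)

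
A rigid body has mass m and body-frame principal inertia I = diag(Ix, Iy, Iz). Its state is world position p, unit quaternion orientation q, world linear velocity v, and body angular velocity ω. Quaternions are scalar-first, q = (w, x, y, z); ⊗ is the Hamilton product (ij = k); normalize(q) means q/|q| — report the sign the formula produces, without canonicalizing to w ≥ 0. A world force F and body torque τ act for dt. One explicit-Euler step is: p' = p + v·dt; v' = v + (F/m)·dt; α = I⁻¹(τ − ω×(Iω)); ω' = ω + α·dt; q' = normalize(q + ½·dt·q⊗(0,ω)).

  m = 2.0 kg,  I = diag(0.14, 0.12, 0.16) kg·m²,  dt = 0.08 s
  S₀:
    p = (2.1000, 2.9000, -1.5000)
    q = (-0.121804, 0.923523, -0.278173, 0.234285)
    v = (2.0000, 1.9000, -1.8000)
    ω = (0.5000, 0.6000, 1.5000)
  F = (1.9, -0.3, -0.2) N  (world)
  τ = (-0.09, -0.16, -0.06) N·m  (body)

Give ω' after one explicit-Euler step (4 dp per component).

(τ − ω×Iω)/I = (-0.9000, -1.2083, -0.3375)
new body rate ω' = (0.4280, 0.5033, 1.4730)

ω' = (0.4280, 0.5033, 1.4730)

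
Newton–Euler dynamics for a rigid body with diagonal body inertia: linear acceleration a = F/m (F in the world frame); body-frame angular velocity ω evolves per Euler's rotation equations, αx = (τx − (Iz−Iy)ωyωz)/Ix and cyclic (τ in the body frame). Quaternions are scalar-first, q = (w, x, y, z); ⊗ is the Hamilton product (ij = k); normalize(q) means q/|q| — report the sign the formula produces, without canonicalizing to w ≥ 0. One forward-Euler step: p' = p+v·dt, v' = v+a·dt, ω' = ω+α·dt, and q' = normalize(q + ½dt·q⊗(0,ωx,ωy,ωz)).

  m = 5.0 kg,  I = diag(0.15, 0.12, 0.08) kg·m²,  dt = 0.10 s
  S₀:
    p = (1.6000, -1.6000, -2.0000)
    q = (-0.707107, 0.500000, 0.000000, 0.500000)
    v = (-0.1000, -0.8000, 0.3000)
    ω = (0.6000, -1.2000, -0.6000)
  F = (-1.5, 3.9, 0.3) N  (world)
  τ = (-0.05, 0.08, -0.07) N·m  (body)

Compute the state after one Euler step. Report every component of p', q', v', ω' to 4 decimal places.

p' = (1.5900, -1.6800, -1.9700)
q' = (-0.7052, 0.5074, 0.0722, 0.4899)
v' = (-0.1300, -0.7220, 0.3060)
ω' = (0.5859, -1.1123, -0.7145)

p + v·dt = (1.5900, -1.6800, -1.9700)
v' = v + a·dt = (-0.1300, -0.7220, 0.3060)
precession coupling ω×(Iω) = (-0.0288, -0.0252, 0.0216)
(τ − ω×Iω)/I = (-0.1413, 0.8767, -1.1450)
new body rate ω' = (0.5859, -1.1123, -0.7145)
2q̇ = q⊗(0,ω) = (0.0000000, 0.1757358, 1.4485284, -0.1757358)
q + ½dt·q⊗(0,ω), renormalized = (-0.7052, 0.5074, 0.0722, 0.4899)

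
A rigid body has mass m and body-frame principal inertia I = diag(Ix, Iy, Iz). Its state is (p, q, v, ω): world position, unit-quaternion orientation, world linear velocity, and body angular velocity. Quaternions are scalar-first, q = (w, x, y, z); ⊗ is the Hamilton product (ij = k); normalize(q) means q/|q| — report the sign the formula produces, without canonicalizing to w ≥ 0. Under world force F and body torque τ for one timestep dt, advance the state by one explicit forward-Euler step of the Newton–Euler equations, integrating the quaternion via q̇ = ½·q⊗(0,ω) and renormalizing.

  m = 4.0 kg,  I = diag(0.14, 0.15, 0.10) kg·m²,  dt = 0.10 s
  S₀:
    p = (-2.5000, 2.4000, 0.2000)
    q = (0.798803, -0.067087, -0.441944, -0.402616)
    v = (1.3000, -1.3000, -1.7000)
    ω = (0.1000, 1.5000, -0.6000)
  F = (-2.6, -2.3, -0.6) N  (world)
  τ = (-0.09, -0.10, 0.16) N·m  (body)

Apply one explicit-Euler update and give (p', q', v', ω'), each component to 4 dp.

a = F/m = (-0.6500, -0.5750, -0.1500)
p + v·dt = (-2.3700, 2.2700, 0.0300)
new velocity v' = (1.2350, -1.3575, -1.7150)
precession coupling ω×(Iω) = (0.0450, -0.0024, 0.0015)
α = I⁻¹(τ − ω×Iω) = (-0.9643, -0.6507, 1.5850)
ω + α·dt = (0.0036, 1.4349, -0.4415)
2q̇ = q⊗(0,ω) = (0.4280551, 0.9489707, 1.1176907, -0.5357179)
q' = normalize(q + ½dt·q⊗(0,ω)) = (0.8175, -0.0196, -0.3848, -0.4280)

p' = (-2.3700, 2.2700, 0.0300)
q' = (0.8175, -0.0196, -0.3848, -0.4280)
v' = (1.2350, -1.3575, -1.7150)
ω' = (0.0036, 1.4349, -0.4415)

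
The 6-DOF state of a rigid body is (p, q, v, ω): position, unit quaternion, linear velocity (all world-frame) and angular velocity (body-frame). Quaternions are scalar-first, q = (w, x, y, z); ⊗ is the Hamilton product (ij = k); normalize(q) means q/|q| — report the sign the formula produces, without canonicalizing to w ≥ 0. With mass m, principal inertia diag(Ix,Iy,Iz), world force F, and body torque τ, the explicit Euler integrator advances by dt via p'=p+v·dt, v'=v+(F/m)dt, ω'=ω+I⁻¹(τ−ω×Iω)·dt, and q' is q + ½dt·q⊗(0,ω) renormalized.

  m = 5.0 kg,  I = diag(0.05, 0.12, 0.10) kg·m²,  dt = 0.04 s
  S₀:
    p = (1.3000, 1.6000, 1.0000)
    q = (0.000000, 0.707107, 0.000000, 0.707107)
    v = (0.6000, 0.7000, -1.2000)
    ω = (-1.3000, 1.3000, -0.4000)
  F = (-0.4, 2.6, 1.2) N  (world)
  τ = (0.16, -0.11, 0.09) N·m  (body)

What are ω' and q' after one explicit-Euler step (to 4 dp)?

ω' = (-1.1803, 1.2720, -0.3167)
q' = (0.0240, 0.6882, -0.0127, 0.7250)

angular accel α = (2.9920, -0.7000, 2.0830)
new body rate ω' = (-1.1803, 1.2720, -0.3167)
Hamilton product q⊗(0,ω) = (1.2020819, -0.9192391, -0.6363963, 0.9192391)
q + ½dt·q⊗(0,ω), renormalized = (0.0240, 0.6882, -0.0127, 0.7250)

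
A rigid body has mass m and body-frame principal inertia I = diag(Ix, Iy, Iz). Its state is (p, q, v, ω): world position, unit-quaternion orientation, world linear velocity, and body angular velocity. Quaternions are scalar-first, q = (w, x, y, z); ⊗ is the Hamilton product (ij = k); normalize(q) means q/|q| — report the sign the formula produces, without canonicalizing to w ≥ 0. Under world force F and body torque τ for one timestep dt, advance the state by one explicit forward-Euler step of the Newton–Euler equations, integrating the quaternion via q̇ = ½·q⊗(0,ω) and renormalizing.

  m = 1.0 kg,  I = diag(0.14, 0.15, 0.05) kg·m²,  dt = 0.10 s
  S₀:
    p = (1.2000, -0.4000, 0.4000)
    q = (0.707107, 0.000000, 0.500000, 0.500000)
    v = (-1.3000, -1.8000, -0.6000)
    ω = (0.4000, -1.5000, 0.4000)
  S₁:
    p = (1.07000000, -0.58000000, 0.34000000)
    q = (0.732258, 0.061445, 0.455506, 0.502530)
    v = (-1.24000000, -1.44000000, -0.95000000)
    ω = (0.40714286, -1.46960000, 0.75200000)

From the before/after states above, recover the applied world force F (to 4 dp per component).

Δv = v₁−v₀ = (0.06000000, 0.36000000, -0.35000000)
F = m·Δv/dt = (0.6000, 3.6000, -3.5000)

F = (0.6000, 3.6000, -3.5000)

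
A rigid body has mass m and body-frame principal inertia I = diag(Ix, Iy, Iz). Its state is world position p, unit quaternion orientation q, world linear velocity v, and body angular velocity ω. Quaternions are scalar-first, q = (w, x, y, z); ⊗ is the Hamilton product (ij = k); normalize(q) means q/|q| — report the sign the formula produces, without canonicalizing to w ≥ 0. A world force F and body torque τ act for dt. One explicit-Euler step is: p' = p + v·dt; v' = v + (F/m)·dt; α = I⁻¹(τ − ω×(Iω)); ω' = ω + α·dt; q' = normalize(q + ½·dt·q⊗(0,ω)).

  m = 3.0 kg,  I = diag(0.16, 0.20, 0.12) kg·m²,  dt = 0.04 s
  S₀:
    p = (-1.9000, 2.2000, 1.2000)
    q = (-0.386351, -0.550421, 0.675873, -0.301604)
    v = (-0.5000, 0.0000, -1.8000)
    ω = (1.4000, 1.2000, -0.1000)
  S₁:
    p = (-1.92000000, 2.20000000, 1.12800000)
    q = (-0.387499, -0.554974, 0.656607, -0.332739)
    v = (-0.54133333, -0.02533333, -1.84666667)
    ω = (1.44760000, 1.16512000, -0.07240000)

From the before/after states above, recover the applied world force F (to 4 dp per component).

F = (-3.1000, -1.9000, -3.5000)

velocity change Δv = (-0.04133333, -0.02533333, -0.04666667)
applied force F = (-3.1000, -1.9000, -3.5000)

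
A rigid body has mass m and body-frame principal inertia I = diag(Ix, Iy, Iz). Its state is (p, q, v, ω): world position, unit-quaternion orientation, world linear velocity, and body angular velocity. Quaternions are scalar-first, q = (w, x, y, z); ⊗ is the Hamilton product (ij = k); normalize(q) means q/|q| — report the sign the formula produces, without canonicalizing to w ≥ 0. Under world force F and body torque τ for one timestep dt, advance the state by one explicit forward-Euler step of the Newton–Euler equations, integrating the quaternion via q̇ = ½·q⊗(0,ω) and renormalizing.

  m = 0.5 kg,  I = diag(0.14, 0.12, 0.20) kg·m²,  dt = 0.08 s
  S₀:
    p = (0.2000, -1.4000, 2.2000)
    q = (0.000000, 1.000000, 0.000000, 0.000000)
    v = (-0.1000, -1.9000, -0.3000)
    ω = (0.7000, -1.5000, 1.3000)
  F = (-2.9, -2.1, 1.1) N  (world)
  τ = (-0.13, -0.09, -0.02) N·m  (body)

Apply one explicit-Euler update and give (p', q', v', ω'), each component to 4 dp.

p' = (0.1920, -1.5520, 2.1760)
q' = (-0.0279, 0.9965, -0.0518, -0.0598)
v' = (-0.5640, -2.2360, -0.1240)
ω' = (0.7149, -1.5236, 1.2836)

linear accel F/m = (-5.8000, -4.2000, 2.2000)
p' = p + v·dt = (0.1920, -1.5520, 2.1760)
new velocity v' = (-0.5640, -2.2360, -0.1240)
(τ − ω×Iω)/I = (0.1857, -0.2950, -0.2050)
new body rate ω' = (0.7149, -1.5236, 1.2836)
Hamilton product q⊗(0,ω) = (-0.7000000, 0.0000000, -1.3000000, -1.5000000)
q + ½dt·q⊗(0,ω), renormalized = (-0.0279, 0.9965, -0.0518, -0.0598)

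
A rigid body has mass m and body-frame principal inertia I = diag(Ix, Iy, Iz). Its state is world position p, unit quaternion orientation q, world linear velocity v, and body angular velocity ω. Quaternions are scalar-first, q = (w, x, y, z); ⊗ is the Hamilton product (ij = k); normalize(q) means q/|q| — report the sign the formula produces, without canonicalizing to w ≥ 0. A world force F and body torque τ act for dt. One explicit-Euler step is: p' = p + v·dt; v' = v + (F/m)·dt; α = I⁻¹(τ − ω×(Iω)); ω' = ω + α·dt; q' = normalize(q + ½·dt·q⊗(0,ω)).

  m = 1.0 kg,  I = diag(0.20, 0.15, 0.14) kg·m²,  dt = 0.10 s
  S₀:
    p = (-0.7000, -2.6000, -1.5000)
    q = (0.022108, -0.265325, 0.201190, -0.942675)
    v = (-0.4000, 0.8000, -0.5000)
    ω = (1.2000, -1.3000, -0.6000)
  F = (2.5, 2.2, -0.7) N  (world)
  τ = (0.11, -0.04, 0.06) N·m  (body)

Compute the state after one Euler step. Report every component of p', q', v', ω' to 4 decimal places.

p' = (-0.7400, -2.5200, -1.5500)
q' = (0.0227, -0.3299, 0.1346, -0.9341)
v' = (-0.1500, 1.0200, -0.5700)
ω' = (1.2589, -1.2979, -0.6129)

linear accel F/m = (2.5000, 2.2000, -0.7000)
new position p' = (-0.7400, -2.5200, -1.5500)
new velocity v' = (-0.1500, 1.0200, -0.5700)
gyro term ω×Iω = (-0.0078, -0.0432, 0.0780)
α = I⁻¹(τ − ω×Iω) = (0.5890, 0.0213, -0.1286)
new body rate ω' = (1.2589, -1.2979, -0.6129)
2q̇ = q⊗(0,ω) = (0.0143320, -1.3196619, -1.3191454, 0.0902297)
q + ½dt·q⊗(0,ω), renormalized = (0.0227, -0.3299, 0.1346, -0.9341)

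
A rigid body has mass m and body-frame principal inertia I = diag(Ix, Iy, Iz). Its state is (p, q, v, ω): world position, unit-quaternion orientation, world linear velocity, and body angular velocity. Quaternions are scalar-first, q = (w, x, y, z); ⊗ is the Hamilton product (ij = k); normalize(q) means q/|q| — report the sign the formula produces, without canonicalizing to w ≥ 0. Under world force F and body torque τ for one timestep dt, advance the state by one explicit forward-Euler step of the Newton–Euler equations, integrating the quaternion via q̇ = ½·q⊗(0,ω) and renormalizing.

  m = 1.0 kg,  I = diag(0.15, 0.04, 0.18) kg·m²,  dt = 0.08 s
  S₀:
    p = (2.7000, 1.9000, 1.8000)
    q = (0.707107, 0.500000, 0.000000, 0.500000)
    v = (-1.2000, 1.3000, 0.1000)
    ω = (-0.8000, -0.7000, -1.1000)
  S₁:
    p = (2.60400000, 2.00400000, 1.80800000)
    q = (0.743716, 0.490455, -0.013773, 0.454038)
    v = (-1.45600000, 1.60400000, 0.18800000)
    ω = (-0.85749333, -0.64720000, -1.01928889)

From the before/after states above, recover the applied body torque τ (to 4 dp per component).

rate change Δω = (-0.05749333, 0.05280000, 0.08071111)
I·α + gyro = (0.0000, 0.0000, 0.1200)

τ = (0.0000, 0.0000, 0.1200)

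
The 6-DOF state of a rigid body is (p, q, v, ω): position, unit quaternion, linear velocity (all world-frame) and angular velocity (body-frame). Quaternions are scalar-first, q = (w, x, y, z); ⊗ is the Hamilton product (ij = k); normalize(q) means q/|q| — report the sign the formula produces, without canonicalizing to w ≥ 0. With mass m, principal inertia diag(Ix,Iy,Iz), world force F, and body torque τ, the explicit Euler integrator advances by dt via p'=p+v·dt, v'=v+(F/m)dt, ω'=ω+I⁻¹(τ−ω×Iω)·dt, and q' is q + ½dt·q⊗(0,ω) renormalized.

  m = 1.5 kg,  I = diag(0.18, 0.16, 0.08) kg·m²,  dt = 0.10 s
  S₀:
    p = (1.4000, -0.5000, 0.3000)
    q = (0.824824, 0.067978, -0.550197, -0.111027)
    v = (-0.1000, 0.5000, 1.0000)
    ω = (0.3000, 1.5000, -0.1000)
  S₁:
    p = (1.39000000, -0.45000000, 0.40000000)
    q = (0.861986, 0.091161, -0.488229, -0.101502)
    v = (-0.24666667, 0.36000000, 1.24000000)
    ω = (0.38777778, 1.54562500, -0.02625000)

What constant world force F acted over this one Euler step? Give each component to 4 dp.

Δv = v₁−v₀ = (-0.14666667, -0.14000000, 0.24000000)
m·(v₁−v₀)/dt = (-2.2000, -2.1000, 3.6000)

F = (-2.2000, -2.1000, 3.6000)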